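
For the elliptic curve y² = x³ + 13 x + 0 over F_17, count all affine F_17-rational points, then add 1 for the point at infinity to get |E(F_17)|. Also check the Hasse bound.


Affine points = {(0, 0), (2, 0), (3, 7), (3, 10), (7, 3), (7, 14), (8, 2), (8, 15), (9, 8), (9, 9), (10, 5), (10, 12), (14, 6), (14, 11), (15, 0)}; affine count = 15; |E(F_17)| = 16.

Discriminant check: Δ ∝ 4a³ + 27b² = 4·13³ + 27·0² = 4·2197 + 27·0 ≡ 16 (mod 17). Nonzero ⇒ E is nonsingular.
For each x ∈ F_17, compute rhs = x³ + 13·x + 0 mod 17, then count y ∈ F_17 with y² ≡ rhs.
  x = 0: rhs = 0, matching y values: 0 (1 points).
  x = 1: rhs = 14, matching y values: none (0 points).
  x = 2: rhs = 0, matching y values: 0 (1 points).
  x = 3: rhs = 15, matching y values: 7, 10 (2 points).
  x = 4: rhs = 14, matching y values: none (0 points).
  x = 5: rhs = 3, matching y values: none (0 points).
  x = 6: rhs = 5, matching y values: none (0 points).
  x = 7: rhs = 9, matching y values: 3, 14 (2 points).
  x = 8: rhs = 4, matching y values: 2, 15 (2 points).
  x = 9: rhs = 13, matching y values: 8, 9 (2 points).
  x = 10: rhs = 8, matching y values: 5, 12 (2 points).
  x = 11: rhs = 12, matching y values: none (0 points).
  x = 12: rhs = 14, matching y values: none (0 points).
  x = 13: rhs = 3, matching y values: none (0 points).
  x = 14: rhs = 2, matching y values: 6, 11 (2 points).
  x = 15: rhs = 0, matching y values: 0 (1 points).
  x = 16: rhs = 3, matching y values: none (0 points).
Total affine count: 15.
Full point count |E(F_17)| = 15 + 1 = 16.
Hasse bound: |16 − (17+1)| = |-2| = 2 ≤ 2√17 ≈ 8.2462 ✓.


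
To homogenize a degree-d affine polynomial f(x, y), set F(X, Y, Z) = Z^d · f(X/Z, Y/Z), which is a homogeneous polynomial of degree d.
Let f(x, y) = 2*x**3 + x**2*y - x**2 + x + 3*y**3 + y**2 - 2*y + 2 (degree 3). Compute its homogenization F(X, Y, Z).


F(X, Y, Z) = 2*X**3 + X**2*Y - X**2*Z + X*Z**2 + 3*Y**3 + Y**2*Z - 2*Y*Z**2 + 2*Z**3

deg(f) = 3.
Substitute x = X/Z, y = Y/Z into f, then multiply by Z^3.
  monomial 2·x^3·y^0 ↦ 2·X^3·Y^0·Z^0.
  monomial 1·x^2·y^1 ↦ 1·X^2·Y^1·Z^0.
  monomial -1·x^2·y^0 ↦ -1·X^2·Y^0·Z^1.
  monomial 1·x^1·y^0 ↦ 1·X^1·Y^0·Z^2.
  monomial 3·x^0·y^3 ↦ 3·X^0·Y^3·Z^0.
  monomial 1·x^0·y^2 ↦ 1·X^0·Y^2·Z^1.
  monomial -2·x^0·y^1 ↦ -2·X^0·Y^1·Z^2.
  monomial 2·x^0·y^0 ↦ 2·X^0·Y^0·Z^3.
Collecting: F(X, Y, Z) = 2*X**3 + X**2*Y - X**2*Z + X*Z**2 + 3*Y**3 + Y**2*Z - 2*Y*Z**2 + 2*Z**3.


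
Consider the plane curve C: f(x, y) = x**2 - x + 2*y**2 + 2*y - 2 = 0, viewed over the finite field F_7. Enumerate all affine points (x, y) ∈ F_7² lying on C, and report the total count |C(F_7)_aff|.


Affine F_7-points: {(2, 0), (2, 6), (3, 3), (4, 1), (4, 5), (5, 3), (6, 0), (6, 6)}; count = 8.

For each of the 49 pairs (x, y) ∈ F_7², evaluate f(x, y) mod 7. Record the zeros.
  x = 0: [0↦5, 1↦2, 2↦3, 3↦1, 4↦3, 5↦2, 6↦5]  zeros at y ∈ ∅
  x = 1: [0↦5, 1↦2, 2↦3, 3↦1, 4↦3, 5↦2, 6↦5]  zeros at y ∈ ∅
  x = 2: [0↦0, 1↦4, 2↦5, 3↦3, 4↦5, 5↦4, 6↦0]  zeros at y ∈ {0, 6}
  x = 3: [0↦4, 1↦1, 2↦2, 3↦0, 4↦2, 5↦1, 6↦4]  zeros at y ∈ {3}
  x = 4: [0↦3, 1↦0, 2↦1, 3↦6, 4↦1, 5↦0, 6↦3]  zeros at y ∈ {1, 5}
  x = 5: [0↦4, 1↦1, 2↦2, 3↦0, 4↦2, 5↦1, 6↦4]  zeros at y ∈ {3}
  x = 6: [0↦0, 1↦4, 2↦5, 3↦3, 4↦5, 5↦4, 6↦0]  zeros at y ∈ {0, 6}
Collecting zeros: affine points = {(2, 0), (2, 6), (3, 3), (4, 1), (4, 5), (5, 3), (6, 0), (6, 6)}.
Total count |C(F_7)_aff| = 8.


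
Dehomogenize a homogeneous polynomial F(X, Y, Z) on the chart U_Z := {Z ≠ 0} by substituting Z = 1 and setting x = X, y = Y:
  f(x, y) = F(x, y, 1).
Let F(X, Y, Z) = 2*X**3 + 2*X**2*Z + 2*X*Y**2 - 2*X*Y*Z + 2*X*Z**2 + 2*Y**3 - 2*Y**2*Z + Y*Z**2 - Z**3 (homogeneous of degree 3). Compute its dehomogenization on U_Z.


f(x, y) = 2*x**3 + 2*x**2 + 2*x*y**2 - 2*x*y + 2*x + 2*y**3 - 2*y**2 + y - 1

On U_Z we set Z = 1. Each monomial c·X^i·Y^j·Z^k in F becomes c·x^i·y^j·1^k = c·x^i·y^j.
Substituting Z = 1: F(X, Y, 1) = 2*x**3 + 2*x**2 + 2*x*y**2 - 2*x*y + 2*x + 2*y**3 - 2*y**2 + y - 1.
Note: deg(f) ≤ deg(F) = 3; strict inequality happens when F is divisible by Z (lost terms).


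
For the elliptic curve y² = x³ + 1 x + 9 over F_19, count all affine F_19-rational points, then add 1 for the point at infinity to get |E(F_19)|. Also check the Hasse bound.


Affine points = {(0, 3), (0, 16), (1, 7), (1, 12), (2, 0), (3, 1), (3, 18), (4, 1), (4, 18), (5, 5), (5, 14), (7, 6), (7, 13), (8, 4), (8, 15), (9, 5), (9, 14), (12, 1), (12, 18), (15, 6), (15, 13), (16, 6), (16, 13), (18, 8), (18, 11)}; affine count = 25; |E(F_19)| = 26.

Discriminant check: Δ ∝ 4a³ + 27b² = 4·1³ + 27·9² = 4·1 + 27·81 ≡ 6 (mod 19). Nonzero ⇒ E is nonsingular.
For each x ∈ F_19, compute rhs = x³ + 1·x + 9 mod 19, then count y ∈ F_19 with y² ≡ rhs.
  x = 0: rhs = 9, matching y values: 3, 16 (2 points).
  x = 1: rhs = 11, matching y values: 7, 12 (2 points).
  x = 2: rhs = 0, matching y values: 0 (1 points).
  x = 3: rhs = 1, matching y values: 1, 18 (2 points).
  x = 4: rhs = 1, matching y values: 1, 18 (2 points).
  x = 5: rhs = 6, matching y values: 5, 14 (2 points).
  x = 6: rhs = 3, matching y values: none (0 points).
  x = 7: rhs = 17, matching y values: 6, 13 (2 points).
  x = 8: rhs = 16, matching y values: 4, 15 (2 points).
  x = 9: rhs = 6, matching y values: 5, 14 (2 points).
  x = 10: rhs = 12, matching y values: none (0 points).
  x = 11: rhs = 2, matching y values: none (0 points).
  x = 12: rhs = 1, matching y values: 1, 18 (2 points).
  x = 13: rhs = 15, matching y values: none (0 points).
  x = 14: rhs = 12, matching y values: none (0 points).
  x = 15: rhs = 17, matching y values: 6, 13 (2 points).
  x = 16: rhs = 17, matching y values: 6, 13 (2 points).
  x = 17: rhs = 18, matching y values: none (0 points).
  x = 18: rhs = 7, matching y values: 8, 11 (2 points).
Total affine count: 25.
Full point count |E(F_19)| = 25 + 1 = 26.
Hasse bound: |26 − (19+1)| = |6| = 6 ≤ 2√19 ≈ 8.7178 ✓.


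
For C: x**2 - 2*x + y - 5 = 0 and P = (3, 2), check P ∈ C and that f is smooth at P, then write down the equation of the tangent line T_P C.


Tangent line at P: 4*x + y - 14 = 0.

Step 1: f(3, 2) = 0, so P lies on C.
Step 2: partial derivatives
  f_x(x, y) = 2*x - 2, f_y(x, y) = 1.
  f_x(P) = 4, f_y(P) = 1 (gradient nonzero, so P is smooth).
Step 3: tangent line at P: 4·(x − 3) + 1·(y − 2) = 0.
Expanding: 4*x + y - 14 = 0.


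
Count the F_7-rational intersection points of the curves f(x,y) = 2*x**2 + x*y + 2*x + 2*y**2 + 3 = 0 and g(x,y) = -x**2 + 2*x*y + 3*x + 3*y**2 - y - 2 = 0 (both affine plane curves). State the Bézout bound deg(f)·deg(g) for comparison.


Common zeros: {(0, 4), (1, 0), (4, 4), (5, 1)}; count = 4; Bézout bound = 4.

deg(f) = 2, deg(g) = 2, so Bézout bound = 4.
Scan x ∈ F_7. For each x, list the y ∈ F_7 with f(x, y) ≡ 0 and those with g(x, y) ≡ 0 (mod 7); the common zeros in that column are the intersection.
  x = 0: f ≡ 0 at y ∈ {3, 4}; g ≡ 0 at y ∈ {1, 4}; common: {4}.
  x = 1: f ≡ 0 at y ∈ {0, 3}; g ≡ 0 at y ∈ {0, 2}; common: {0}.
  x = 2: f ≡ 0 at y ∈ ∅; g ≡ 0 at y ∈ {0, 6}; common: ∅.
  x = 3: f ≡ 0 at y ∈ ∅; g ≡ 0 at y ∈ {5}; common: ∅.
  x = 4: f ≡ 0 at y ∈ {1, 4}; g ≡ 0 at y ∈ {3, 4}; common: {4}.
  x = 5: f ≡ 0 at y ∈ {0, 1}; g ≡ 0 at y ∈ {1, 3}; common: {1}.
  x = 6: f ≡ 0 at y ∈ ∅; g ≡ 0 at y ∈ {2, 6}; common: ∅.
Collecting: common zeros = {(0, 4), (1, 0), (4, 4), (5, 1)}, so the count is 4.
Comparison with the Bézout bound: 4 ≤ 4 = deg(f)·deg(g), as expected for curves with no common component (the bound is attained).


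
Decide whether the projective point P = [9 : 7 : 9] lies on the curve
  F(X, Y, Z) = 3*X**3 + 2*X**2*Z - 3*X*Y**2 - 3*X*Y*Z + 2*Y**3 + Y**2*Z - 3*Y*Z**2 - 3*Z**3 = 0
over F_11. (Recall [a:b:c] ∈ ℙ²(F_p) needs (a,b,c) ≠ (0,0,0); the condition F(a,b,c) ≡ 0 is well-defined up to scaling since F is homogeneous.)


F(9,7,9) ≡ 5 (mod 11); P is NOT on the curve.

Evaluate F(9, 7, 9) term-by-term (mod 11).
  3*X**3 ↦ 3·729·1·1 = 2187
  2*X**2*Z ↦ 2·81·1·9 = 1458
  -3*X*Y**2 ↦ -3·9·49·1 = -1323
  -3*X*Y*Z ↦ -3·9·7·9 = -1701
  2*Y**3 ↦ 2·1·343·1 = 686
  Y**2*Z ↦ 1·1·49·9 = 441
  -3*Y*Z**2 ↦ -3·1·7·81 = -1701
  -3*Z**3 ↦ -3·1·1·729 = -2187
Sum: F(9, 7, 9) = (2187) + (1458) + (-1323) + (-1701) + (686) + (441) + (-1701) + (-2187) = -2140.
Reducing mod 11: -2140 ≡ 5 (mod 11).
Since F(a, b, c) ≡ 5 ≠ 0 (mod 11), P does NOT lie on the curve.


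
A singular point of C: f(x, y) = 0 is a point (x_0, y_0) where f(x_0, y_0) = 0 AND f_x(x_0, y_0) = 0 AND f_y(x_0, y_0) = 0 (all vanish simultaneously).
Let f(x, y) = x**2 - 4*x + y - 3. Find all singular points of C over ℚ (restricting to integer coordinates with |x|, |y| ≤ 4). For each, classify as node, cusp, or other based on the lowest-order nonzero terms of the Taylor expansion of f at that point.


No singular points in the scanned grid; C is smooth there.

Compute partial derivatives:
  f_x = 2*x - 4.
  f_y = 1.
f_y = 1 is a nonzero constant, so f_y never vanishes: no point (x, y) can satisfy f = f_x = f_y = 0. In particular no (x, y) ∈ {−4, ..., 4}² is singular; the curve is smooth.


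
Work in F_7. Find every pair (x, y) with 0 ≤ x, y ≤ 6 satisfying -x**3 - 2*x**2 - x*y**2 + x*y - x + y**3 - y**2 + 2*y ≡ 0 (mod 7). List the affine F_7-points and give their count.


Affine F_7-points: {(0, 0), (0, 4), (1, 3), (2, 2), (2, 4), (3, 3), (3, 4), (4, 1), (4, 5), (4, 6), (5, 2), (6, 0)}; count = 12.

For each of the 49 pairs (x, y) ∈ F_7², evaluate f(x, y) mod 7. Record the zeros.
  x = 0: [0↦0, 1↦2, 2↦1, 3↦3, 4↦0, 5↦5, 6↦3]  zeros at y ∈ {0, 4}
  x = 1: [0↦3, 1↦5, 2↦2, 3↦0, 4↦5, 5↦2, 6↦4]  zeros at y ∈ {3}
  x = 2: [0↦3, 1↦5, 2↦0, 3↦1, 4↦0, 5↦3, 6↦2]  zeros at y ∈ {2, 4}
  x = 3: [0↦1, 1↦3, 2↦3, 3↦0, 4↦0, 5↦2, 6↦5]  zeros at y ∈ {3, 4}
  x = 4: [0↦5, 1↦0, 2↦5, 3↦5, 4↦6, 5↦0, 6↦0]  zeros at y ∈ {1, 5, 6}
  x = 5: [0↦2, 1↦4, 2↦0, 3↦3, 4↦5, 5↦5, 6↦2]  zeros at y ∈ {2}
  x = 6: [0↦0, 1↦2, 2↦3, 3↦2, 4↦5, 5↦4, 6↦5]  zeros at y ∈ {0}
Collecting zeros: affine points = {(0, 0), (0, 4), (1, 3), (2, 2), (2, 4), (3, 3), (3, 4), (4, 1), (4, 5), (4, 6), (5, 2), (6, 0)}.
Total count |C(F_7)_aff| = 12.


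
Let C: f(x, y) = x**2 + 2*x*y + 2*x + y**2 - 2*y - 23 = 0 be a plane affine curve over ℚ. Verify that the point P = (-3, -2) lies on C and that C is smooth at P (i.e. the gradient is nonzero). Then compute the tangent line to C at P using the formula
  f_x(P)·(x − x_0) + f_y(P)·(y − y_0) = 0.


Tangent line at P: -8*x - 12*y - 48 = 0.

Step 1: f(-3, -2) = 0, so P lies on C.
Step 2: partial derivatives
  f_x(x, y) = 2*x + 2*y + 2, f_y(x, y) = 2*x + 2*y - 2.
  f_x(P) = -8, f_y(P) = -12 (gradient nonzero, so P is smooth).
Step 3: tangent line at P: -8·(x − -3) + -12·(y − -2) = 0.
Expanding: -8*x - 12*y - 48 = 0.


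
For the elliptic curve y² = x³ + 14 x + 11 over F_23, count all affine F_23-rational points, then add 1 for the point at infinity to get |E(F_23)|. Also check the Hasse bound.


Affine points = {(1, 7), (1, 16), (2, 1), (2, 22), (4, 4), (4, 19), (6, 9), (6, 14), (10, 1), (10, 22), (11, 1), (11, 22), (15, 10), (15, 13), (18, 0), (19, 11), (19, 12)}; affine count = 17; |E(F_23)| = 18.

Discriminant check: Δ ∝ 4a³ + 27b² = 4·14³ + 27·11² = 4·2744 + 27·121 ≡ 6 (mod 23). Nonzero ⇒ E is nonsingular.
For each x ∈ F_23, compute rhs = x³ + 14·x + 11 mod 23, then count y ∈ F_23 with y² ≡ rhs.
  x = 0: rhs = 11, matching y values: none (0 points).
  x = 1: rhs = 3, matching y values: 7, 16 (2 points).
  x = 2: rhs = 1, matching y values: 1, 22 (2 points).
  x = 3: rhs = 11, matching y values: none (0 points).
  x = 4: rhs = 16, matching y values: 4, 19 (2 points).
  x = 5: rhs = 22, matching y values: none (0 points).
  x = 6: rhs = 12, matching y values: 9, 14 (2 points).
  x = 7: rhs = 15, matching y values: none (0 points).
  x = 8: rhs = 14, matching y values: none (0 points).
  x = 9: rhs = 15, matching y values: none (0 points).
  x = 10: rhs = 1, matching y values: 1, 22 (2 points).
  x = 11: rhs = 1, matching y values: 1, 22 (2 points).
  x = 12: rhs = 21, matching y values: none (0 points).
  x = 13: rhs = 21, matching y values: none (0 points).
  x = 14: rhs = 7, matching y values: none (0 points).
  x = 15: rhs = 8, matching y values: 10, 13 (2 points).
  x = 16: rhs = 7, matching y values: none (0 points).
  x = 17: rhs = 10, matching y values: none (0 points).
  x = 18: rhs = 0, matching y values: 0 (1 points).
  x = 19: rhs = 6, matching y values: 11, 12 (2 points).
  x = 20: rhs = 11, matching y values: none (0 points).
  x = 21: rhs = 21, matching y values: none (0 points).
  x = 22: rhs = 19, matching y values: none (0 points).
Total affine count: 17.
Full point count |E(F_23)| = 17 + 1 = 18.
Hasse bound: |18 − (23+1)| = |-6| = 6 ≤ 2√23 ≈ 9.5917 ✓.


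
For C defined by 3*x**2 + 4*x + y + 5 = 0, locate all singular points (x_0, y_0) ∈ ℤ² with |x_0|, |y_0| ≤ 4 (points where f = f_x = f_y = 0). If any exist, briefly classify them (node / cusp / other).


No singular points in the scanned grid; C is smooth there.

Compute partial derivatives:
  f_x = 6*x + 4.
  f_y = 1.
f_y = 1 is a nonzero constant, so f_y never vanishes: no point (x, y) can satisfy f = f_x = f_y = 0. In particular no (x, y) ∈ {−4, ..., 4}² is singular; the curve is smooth.


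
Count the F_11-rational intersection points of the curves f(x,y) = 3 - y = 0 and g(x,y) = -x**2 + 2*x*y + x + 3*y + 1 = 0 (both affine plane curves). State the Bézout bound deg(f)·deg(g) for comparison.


Common zeros: {(3, 3), (4, 3)}; count = 2; Bézout bound = 2.

deg(f) = 1, deg(g) = 2, so Bézout bound = 2.
Scan x ∈ F_11. For each x, list the y ∈ F_11 with f(x, y) ≡ 0 and those with g(x, y) ≡ 0 (mod 11); the common zeros in that column are the intersection.
  x = 0: f ≡ 0 at y ∈ {3}; g ≡ 0 at y ∈ {7}; common: ∅.
  x = 1: f ≡ 0 at y ∈ {3}; g ≡ 0 at y ∈ {2}; common: ∅.
  x = 2: f ≡ 0 at y ∈ {3}; g ≡ 0 at y ∈ {8}; common: ∅.
  x = 3: f ≡ 0 at y ∈ {3}; g ≡ 0 at y ∈ {3}; common: {3}.
  x = 4: f ≡ 0 at y ∈ {3}; g ≡ 0 at y ∈ {0, 1, 2, 3, 4, 5, 6, 7, 8, 9, 10}; common: {3}.
  x = 5: f ≡ 0 at y ∈ {3}; g ≡ 0 at y ∈ {4}; common: ∅.
  x = 6: f ≡ 0 at y ∈ {3}; g ≡ 0 at y ∈ {10}; common: ∅.
  x = 7: f ≡ 0 at y ∈ {3}; g ≡ 0 at y ∈ {5}; common: ∅.
  x = 8: f ≡ 0 at y ∈ {3}; g ≡ 0 at y ∈ {0}; common: ∅.
  x = 9: f ≡ 0 at y ∈ {3}; g ≡ 0 at y ∈ {6}; common: ∅.
  x = 10: f ≡ 0 at y ∈ {3}; g ≡ 0 at y ∈ {1}; common: ∅.
Collecting: common zeros = {(3, 3), (4, 3)}, so the count is 2.
Comparison with the Bézout bound: 2 ≤ 2 = deg(f)·deg(g), as expected for curves with no common component (the bound is attained).


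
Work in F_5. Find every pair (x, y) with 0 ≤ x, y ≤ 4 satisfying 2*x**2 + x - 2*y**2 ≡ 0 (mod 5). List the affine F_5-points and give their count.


Affine F_5-points: {(0, 0), (1, 2), (1, 3), (2, 0)}; count = 4.

For each of the 25 pairs (x, y) ∈ F_5², evaluate f(x, y) mod 5. Record the zeros.
  x = 0: [0↦0, 1↦3, 2↦2, 3↦2, 4↦3]  zeros at y ∈ {0}
  x = 1: [0↦3, 1↦1, 2↦0, 3↦0, 4↦1]  zeros at y ∈ {2, 3}
  x = 2: [0↦0, 1↦3, 2↦2, 3↦2, 4↦3]  zeros at y ∈ {0}
  x = 3: [0↦1, 1↦4, 2↦3, 3↦3, 4↦4]  zeros at y ∈ ∅
  x = 4: [0↦1, 1↦4, 2↦3, 3↦3, 4↦4]  zeros at y ∈ ∅
Collecting zeros: affine points = {(0, 0), (1, 2), (1, 3), (2, 0)}.
Total count |C(F_5)_aff| = 4.


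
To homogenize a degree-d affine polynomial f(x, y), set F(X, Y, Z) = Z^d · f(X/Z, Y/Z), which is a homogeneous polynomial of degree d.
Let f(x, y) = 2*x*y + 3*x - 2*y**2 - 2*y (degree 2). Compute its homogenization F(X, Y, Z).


F(X, Y, Z) = 2*X*Y + 3*X*Z - 2*Y**2 - 2*Y*Z

deg(f) = 2.
Substitute x = X/Z, y = Y/Z into f, then multiply by Z^2.
  monomial 2·x^1·y^1 ↦ 2·X^1·Y^1·Z^0.
  monomial 3·x^1·y^0 ↦ 3·X^1·Y^0·Z^1.
  monomial -2·x^0·y^2 ↦ -2·X^0·Y^2·Z^0.
  monomial -2·x^0·y^1 ↦ -2·X^0·Y^1·Z^1.
Collecting: F(X, Y, Z) = 2*X*Y + 3*X*Z - 2*Y**2 - 2*Y*Z.


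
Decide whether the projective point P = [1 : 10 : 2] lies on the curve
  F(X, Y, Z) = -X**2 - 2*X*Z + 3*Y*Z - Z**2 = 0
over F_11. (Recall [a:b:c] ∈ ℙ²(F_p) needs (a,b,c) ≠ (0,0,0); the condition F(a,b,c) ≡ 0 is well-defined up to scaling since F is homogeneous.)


F(1,10,2) ≡ 7 (mod 11); P is NOT on the curve.

Evaluate F(1, 10, 2) term-by-term (mod 11).
  -X**2 ↦ -1·1·1·1 = -1
  -2*X*Z ↦ -2·1·1·2 = -4
  3*Y*Z ↦ 3·1·10·2 = 60
  -Z**2 ↦ -1·1·1·4 = -4
Sum: F(1, 10, 2) = (-1) + (-4) + (60) + (-4) = 51.
Reducing mod 11: 51 ≡ 7 (mod 11).
Since F(a, b, c) ≡ 7 ≠ 0 (mod 11), P does NOT lie on the curve.


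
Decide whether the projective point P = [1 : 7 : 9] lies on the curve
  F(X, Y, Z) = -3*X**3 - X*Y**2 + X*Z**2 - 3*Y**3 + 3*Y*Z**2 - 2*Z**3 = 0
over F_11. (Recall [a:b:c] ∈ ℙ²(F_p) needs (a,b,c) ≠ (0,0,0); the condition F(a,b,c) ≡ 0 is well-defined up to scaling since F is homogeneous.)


F(1,7,9) ≡ 2 (mod 11); P is NOT on the curve.

Evaluate F(1, 7, 9) term-by-term (mod 11).
  -3*X**3 ↦ -3·1·1·1 = -3
  -X*Y**2 ↦ -1·1·49·1 = -49
  X*Z**2 ↦ 1·1·1·81 = 81
  -3*Y**3 ↦ -3·1·343·1 = -1029
  3*Y*Z**2 ↦ 3·1·7·81 = 1701
  -2*Z**3 ↦ -2·1·1·729 = -1458
Sum: F(1, 7, 9) = (-3) + (-49) + (81) + (-1029) + (1701) + (-1458) = -757.
Reducing mod 11: -757 ≡ 2 (mod 11).
Since F(a, b, c) ≡ 2 ≠ 0 (mod 11), P does NOT lie on the curve.


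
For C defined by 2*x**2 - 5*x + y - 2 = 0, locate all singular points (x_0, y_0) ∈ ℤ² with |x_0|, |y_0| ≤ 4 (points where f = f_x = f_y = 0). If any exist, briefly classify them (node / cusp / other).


No singular points in the scanned grid; C is smooth there.

Compute partial derivatives:
  f_x = 4*x - 5.
  f_y = 1.
f_y = 1 is a nonzero constant, so f_y never vanishes: no point (x, y) can satisfy f = f_x = f_y = 0. In particular no (x, y) ∈ {−4, ..., 4}² is singular; the curve is smooth.


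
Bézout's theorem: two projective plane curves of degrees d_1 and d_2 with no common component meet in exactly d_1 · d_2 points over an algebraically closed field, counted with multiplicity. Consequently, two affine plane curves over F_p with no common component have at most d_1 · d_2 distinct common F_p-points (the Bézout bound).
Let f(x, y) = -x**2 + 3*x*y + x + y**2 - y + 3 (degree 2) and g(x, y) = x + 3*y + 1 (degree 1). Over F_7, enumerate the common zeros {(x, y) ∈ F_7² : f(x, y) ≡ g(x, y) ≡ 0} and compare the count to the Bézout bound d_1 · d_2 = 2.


Common zeros: ∅; count = 0; Bézout bound = 2.

deg(f) = 2, deg(g) = 1, so Bézout bound = 2.
Scan x ∈ F_7. For each x, list the y ∈ F_7 with f(x, y) ≡ 0 and those with g(x, y) ≡ 0 (mod 7); the common zeros in that column are the intersection.
  x = 0: f ≡ 0 at y ∈ ∅; g ≡ 0 at y ∈ {2}; common: ∅.
  x = 1: f ≡ 0 at y ∈ ∅; g ≡ 0 at y ∈ {4}; common: ∅.
  x = 2: f ≡ 0 at y ∈ {1}; g ≡ 0 at y ∈ {6}; common: ∅.
  x = 3: f ≡ 0 at y ∈ ∅; g ≡ 0 at y ∈ {1}; common: ∅.
  x = 4: f ≡ 0 at y ∈ ∅; g ≡ 0 at y ∈ {3}; common: ∅.
  x = 5: f ≡ 0 at y ∈ ∅; g ≡ 0 at y ∈ {5}; common: ∅.
  x = 6: f ≡ 0 at y ∈ ∅; g ≡ 0 at y ∈ {0}; common: ∅.
Collecting: common zeros = ∅, so the count is 0.
Comparison with the Bézout bound: 0 ≤ 2 = deg(f)·deg(g), as expected for curves with no common component (the affine F_7-count falls short of the bound because intersections may lie at infinity, over extension fields, or carry multiplicity).


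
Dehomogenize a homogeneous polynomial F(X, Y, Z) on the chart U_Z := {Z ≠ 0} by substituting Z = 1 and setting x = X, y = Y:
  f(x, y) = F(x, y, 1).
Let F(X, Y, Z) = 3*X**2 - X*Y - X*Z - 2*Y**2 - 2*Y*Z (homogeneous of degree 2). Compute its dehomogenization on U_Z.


f(x, y) = 3*x**2 - x*y - x - 2*y**2 - 2*y

On U_Z we set Z = 1. Each monomial c·X^i·Y^j·Z^k in F becomes c·x^i·y^j·1^k = c·x^i·y^j.
Substituting Z = 1: F(X, Y, 1) = 3*x**2 - x*y - x - 2*y**2 - 2*y.
Note: deg(f) ≤ deg(F) = 2; strict inequality happens when F is divisible by Z (lost terms).


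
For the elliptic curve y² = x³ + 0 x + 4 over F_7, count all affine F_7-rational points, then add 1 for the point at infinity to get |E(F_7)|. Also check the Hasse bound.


Affine points = {(0, 2), (0, 5)}; affine count = 2; |E(F_7)| = 3.

Discriminant check: Δ ∝ 4a³ + 27b² = 4·0³ + 27·4² = 4·0 + 27·16 ≡ 5 (mod 7). Nonzero ⇒ E is nonsingular.
For each x ∈ F_7, compute rhs = x³ + 0·x + 4 mod 7, then count y ∈ F_7 with y² ≡ rhs.
  x = 0: rhs = 4, matching y values: 2, 5 (2 points).
  x = 1: rhs = 5, matching y values: none (0 points).
  x = 2: rhs = 5, matching y values: none (0 points).
  x = 3: rhs = 3, matching y values: none (0 points).
  x = 4: rhs = 5, matching y values: none (0 points).
  x = 5: rhs = 3, matching y values: none (0 points).
  x = 6: rhs = 3, matching y values: none (0 points).
Total affine count: 2.
Full point count |E(F_7)| = 2 + 1 = 3.
Hasse bound: |3 − (7+1)| = |-5| = 5 ≤ 2√7 ≈ 5.2915 ✓.


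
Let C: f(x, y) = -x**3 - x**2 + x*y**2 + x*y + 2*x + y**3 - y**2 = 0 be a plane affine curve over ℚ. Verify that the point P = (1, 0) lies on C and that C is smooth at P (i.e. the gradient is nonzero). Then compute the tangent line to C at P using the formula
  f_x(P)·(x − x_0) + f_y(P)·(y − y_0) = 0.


Tangent line at P: -3*x + y + 3 = 0.

Step 1: f(1, 0) = 0, so P lies on C.
Step 2: partial derivatives
  f_x(x, y) = -3*x**2 - 2*x + y**2 + y + 2, f_y(x, y) = 2*x*y + x + 3*y**2 - 2*y.
  f_x(P) = -3, f_y(P) = 1 (gradient nonzero, so P is smooth).
Step 3: tangent line at P: -3·(x − 1) + 1·(y − 0) = 0.
Expanding: -3*x + y + 3 = 0.


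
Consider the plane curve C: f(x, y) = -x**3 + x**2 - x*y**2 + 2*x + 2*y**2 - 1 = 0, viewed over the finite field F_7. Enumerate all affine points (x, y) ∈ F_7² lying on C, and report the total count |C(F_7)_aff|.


Affine F_7-points: {(0, 2), (0, 5), (3, 1), (3, 6), (4, 2), (4, 5), (5, 0)}; count = 7.

For each of the 49 pairs (x, y) ∈ F_7², evaluate f(x, y) mod 7. Record the zeros.
  x = 0: [0↦6, 1↦1, 2↦0, 3↦3, 4↦3, 5↦0, 6↦1]  zeros at y ∈ {2, 5}
  x = 1: [0↦1, 1↦2, 2↦5, 3↦3, 4↦3, 5↦5, 6↦2]  zeros at y ∈ ∅
  x = 2: [0↦6, 1↦6, 2↦6, 3↦6, 4↦6, 5↦6, 6↦6]  zeros at y ∈ ∅
  x = 3: [0↦1, 1↦0, 2↦4, 3↦6, 4↦6, 5↦4, 6↦0]  zeros at y ∈ {1, 6}
  x = 4: [0↦1, 1↦6, 2↦0, 3↦4, 4↦4, 5↦0, 6↦6]  zeros at y ∈ {2, 5}
  x = 5: [0↦0, 1↦4, 2↦2, 3↦1, 4↦1, 5↦2, 6↦4]  zeros at y ∈ {0}
  x = 6: [0↦6, 1↦2, 2↦4, 3↦5, 4↦5, 5↦4, 6↦2]  zeros at y ∈ ∅
Collecting zeros: affine points = {(0, 2), (0, 5), (3, 1), (3, 6), (4, 2), (4, 5), (5, 0)}.
Total count |C(F_7)_aff| = 7.


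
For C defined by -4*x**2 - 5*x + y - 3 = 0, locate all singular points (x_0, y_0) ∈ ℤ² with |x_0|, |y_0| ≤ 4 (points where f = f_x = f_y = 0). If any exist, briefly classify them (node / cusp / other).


No singular points in the scanned grid; C is smooth there.

Compute partial derivatives:
  f_x = -8*x - 5.
  f_y = 1.
f_y = 1 is a nonzero constant, so f_y never vanishes: no point (x, y) can satisfy f = f_x = f_y = 0. In particular no (x, y) ∈ {−4, ..., 4}² is singular; the curve is smooth.


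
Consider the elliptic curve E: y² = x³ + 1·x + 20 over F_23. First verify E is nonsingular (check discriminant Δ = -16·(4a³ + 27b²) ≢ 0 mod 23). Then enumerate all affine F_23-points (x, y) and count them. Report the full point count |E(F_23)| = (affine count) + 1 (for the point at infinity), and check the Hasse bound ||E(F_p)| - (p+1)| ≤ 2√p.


Affine points = {(3, 2), (3, 21), (5, 9), (5, 14), (6, 9), (6, 14), (7, 5), (7, 18), (10, 8), (10, 15), (12, 9), (12, 14), (14, 8), (14, 15), (15, 11), (15, 12), (20, 6), (20, 17), (22, 8), (22, 15)}; affine count = 20; |E(F_23)| = 21.

Discriminant check: Δ ∝ 4a³ + 27b² = 4·1³ + 27·20² = 4·1 + 27·400 ≡ 17 (mod 23). Nonzero ⇒ E is nonsingular.
For each x ∈ F_23, compute rhs = x³ + 1·x + 20 mod 23, then count y ∈ F_23 with y² ≡ rhs.
  x = 0: rhs = 20, matching y values: none (0 points).
  x = 1: rhs = 22, matching y values: none (0 points).
  x = 2: rhs = 7, matching y values: none (0 points).
  x = 3: rhs = 4, matching y values: 2, 21 (2 points).
  x = 4: rhs = 19, matching y values: none (0 points).
  x = 5: rhs = 12, matching y values: 9, 14 (2 points).
  x = 6: rhs = 12, matching y values: 9, 14 (2 points).
  x = 7: rhs = 2, matching y values: 5, 18 (2 points).
  x = 8: rhs = 11, matching y values: none (0 points).
  x = 9: rhs = 22, matching y values: none (0 points).
  x = 10: rhs = 18, matching y values: 8, 15 (2 points).
  x = 11: rhs = 5, matching y values: none (0 points).
  x = 12: rhs = 12, matching y values: 9, 14 (2 points).
  x = 13: rhs = 22, matching y values: none (0 points).
  x = 14: rhs = 18, matching y values: 8, 15 (2 points).
  x = 15: rhs = 6, matching y values: 11, 12 (2 points).
  x = 16: rhs = 15, matching y values: none (0 points).
  x = 17: rhs = 5, matching y values: none (0 points).
  x = 18: rhs = 5, matching y values: none (0 points).
  x = 19: rhs = 21, matching y values: none (0 points).
  x = 20: rhs = 13, matching y values: 6, 17 (2 points).
  x = 21: rhs = 10, matching y values: none (0 points).
  x = 22: rhs = 18, matching y values: 8, 15 (2 points).
Total affine count: 20.
Full point count |E(F_23)| = 20 + 1 = 21.
Hasse bound: |21 − (23+1)| = |-3| = 3 ≤ 2√23 ≈ 9.5917 ✓.


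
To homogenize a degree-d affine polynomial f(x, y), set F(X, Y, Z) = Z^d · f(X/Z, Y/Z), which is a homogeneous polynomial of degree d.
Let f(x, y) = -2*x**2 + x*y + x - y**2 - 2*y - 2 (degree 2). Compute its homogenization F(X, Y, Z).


F(X, Y, Z) = -2*X**2 + X*Y + X*Z - Y**2 - 2*Y*Z - 2*Z**2

deg(f) = 2.
Substitute x = X/Z, y = Y/Z into f, then multiply by Z^2.
  monomial -2·x^2·y^0 ↦ -2·X^2·Y^0·Z^0.
  monomial 1·x^1·y^1 ↦ 1·X^1·Y^1·Z^0.
  monomial 1·x^1·y^0 ↦ 1·X^1·Y^0·Z^1.
  monomial -1·x^0·y^2 ↦ -1·X^0·Y^2·Z^0.
  monomial -2·x^0·y^1 ↦ -2·X^0·Y^1·Z^1.
  monomial -2·x^0·y^0 ↦ -2·X^0·Y^0·Z^2.
Collecting: F(X, Y, Z) = -2*X**2 + X*Y + X*Z - Y**2 - 2*Y*Z - 2*Z**2.


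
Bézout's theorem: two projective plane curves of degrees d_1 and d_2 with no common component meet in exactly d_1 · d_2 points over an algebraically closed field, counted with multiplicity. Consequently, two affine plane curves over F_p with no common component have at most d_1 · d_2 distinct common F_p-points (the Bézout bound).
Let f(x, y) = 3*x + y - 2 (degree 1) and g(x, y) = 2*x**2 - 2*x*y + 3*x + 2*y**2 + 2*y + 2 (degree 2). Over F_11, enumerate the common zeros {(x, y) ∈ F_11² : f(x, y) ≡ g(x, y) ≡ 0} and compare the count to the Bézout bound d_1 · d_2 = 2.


Common zeros: {(8, 0)}; count = 1; Bézout bound = 2.

deg(f) = 1, deg(g) = 2, so Bézout bound = 2.
Scan x ∈ F_11. For each x, list the y ∈ F_11 with f(x, y) ≡ 0 and those with g(x, y) ≡ 0 (mod 11); the common zeros in that column are the intersection.
  x = 0: f ≡ 0 at y ∈ {2}; g ≡ 0 at y ∈ ∅; common: ∅.
  x = 1: f ≡ 0 at y ∈ {10}; g ≡ 0 at y ∈ ∅; common: ∅.
  x = 2: f ≡ 0 at y ∈ {7}; g ≡ 0 at y ∈ ∅; common: ∅.
  x = 3: f ≡ 0 at y ∈ {4}; g ≡ 0 at y ∈ {6, 7}; common: ∅.
  x = 4: f ≡ 0 at y ∈ {1}; g ≡ 0 at y ∈ {5, 9}; common: ∅.
  x = 5: f ≡ 0 at y ∈ {9}; g ≡ 0 at y ∈ {5, 10}; common: ∅.
  x = 6: f ≡ 0 at y ∈ {6}; g ≡ 0 at y ∈ ∅; common: ∅.
  x = 7: f ≡ 0 at y ∈ {3}; g ≡ 0 at y ∈ {0, 6}; common: ∅.
  x = 8: f ≡ 0 at y ∈ {0}; g ≡ 0 at y ∈ {0, 7}; common: {0}.
  x = 9: f ≡ 0 at y ∈ {8}; g ≡ 0 at y ∈ {9, 10}; common: ∅.
  x = 10: f ≡ 0 at y ∈ {5}; g ≡ 0 at y ∈ ∅; common: ∅.
Collecting: common zeros = {(8, 0)}, so the count is 1.
Comparison with the Bézout bound: 1 ≤ 2 = deg(f)·deg(g), as expected for curves with no common component (the affine F_11-count falls short of the bound because intersections may lie at infinity, over extension fields, or carry multiplicity).


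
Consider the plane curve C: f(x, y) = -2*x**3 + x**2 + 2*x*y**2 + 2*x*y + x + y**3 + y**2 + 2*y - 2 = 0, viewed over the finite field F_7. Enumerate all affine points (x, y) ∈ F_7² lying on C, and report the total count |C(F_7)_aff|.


Affine F_7-points: {(0, 2), (1, 4), (2, 1), (2, 2), (2, 6), (3, 1), (3, 3), (4, 3), (4, 6), (5, 5), (5, 6), (6, 0), (6, 1)}; count = 13.

For each of the 49 pairs (x, y) ∈ F_7², evaluate f(x, y) mod 7. Record the zeros.
  x = 0: [0↦5, 1↦2, 2↦0, 3↦5, 4↦2, 5↦4, 6↦3]  zeros at y ∈ {2}
  x = 1: [0↦5, 1↦6, 2↦5, 3↦1, 4↦0, 5↦1, 6↦3]  zeros at y ∈ {4}
  x = 2: [0↦2, 1↦0, 2↦0, 3↦1, 4↦2, 5↦2, 6↦0]  zeros at y ∈ {1, 2, 6}
  x = 3: [0↦5, 1↦0, 2↦1, 3↦0, 4↦3, 5↦2, 6↦3]  zeros at y ∈ {1, 3}
  x = 4: [0↦2, 1↦1, 2↦3, 3↦0, 4↦5, 5↦3, 6↦0]  zeros at y ∈ {3, 6}
  x = 5: [0↦2, 1↦5, 2↦1, 3↦3, 4↦3, 5↦0, 6↦0]  zeros at y ∈ {5, 6}
  x = 6: [0↦0, 1↦0, 2↦4, 3↦4, 4↦6, 5↦2, 6↦5]  zeros at y ∈ {0, 1}
Collecting zeros: affine points = {(0, 2), (1, 4), (2, 1), (2, 2), (2, 6), (3, 1), (3, 3), (4, 3), (4, 6), (5, 5), (5, 6), (6, 0), (6, 1)}.
Total count |C(F_7)_aff| = 13.


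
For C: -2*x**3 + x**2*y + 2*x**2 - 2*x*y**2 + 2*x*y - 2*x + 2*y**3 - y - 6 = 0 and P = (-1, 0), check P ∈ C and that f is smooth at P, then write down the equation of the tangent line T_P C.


Tangent line at P: -12*x - 2*y - 12 = 0.

Step 1: f(-1, 0) = 0, so P lies on C.
Step 2: partial derivatives
  f_x(x, y) = -6*x**2 + 2*x*y + 4*x - 2*y**2 + 2*y - 2, f_y(x, y) = x**2 - 4*x*y + 2*x + 6*y**2 - 1.
  f_x(P) = -12, f_y(P) = -2 (gradient nonzero, so P is smooth).
Step 3: tangent line at P: -12·(x − -1) + -2·(y − 0) = 0.
Expanding: -12*x - 2*y - 12 = 0.


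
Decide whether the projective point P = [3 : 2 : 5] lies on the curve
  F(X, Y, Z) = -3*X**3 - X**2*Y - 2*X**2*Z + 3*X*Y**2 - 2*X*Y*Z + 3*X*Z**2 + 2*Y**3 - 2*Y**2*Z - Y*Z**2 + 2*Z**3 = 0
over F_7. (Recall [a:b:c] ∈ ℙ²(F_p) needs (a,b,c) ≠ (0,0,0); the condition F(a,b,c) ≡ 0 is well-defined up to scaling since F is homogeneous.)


F(3,2,5) ≡ 6 (mod 7); P is NOT on the curve.

Evaluate F(3, 2, 5) term-by-term (mod 7).
  -3*X**3 ↦ -3·27·1·1 = -81
  -X**2*Y ↦ -1·9·2·1 = -18
  -2*X**2*Z ↦ -2·9·1·5 = -90
  3*X*Y**2 ↦ 3·3·4·1 = 36
  -2*X*Y*Z ↦ -2·3·2·5 = -60
  3*X*Z**2 ↦ 3·3·1·25 = 225
  2*Y**3 ↦ 2·1·8·1 = 16
  -2*Y**2*Z ↦ -2·1·4·5 = -40
  -Y*Z**2 ↦ -1·1·2·25 = -50
  2*Z**3 ↦ 2·1·1·125 = 250
Sum: F(3, 2, 5) = (-81) + (-18) + (-90) + (36) + (-60) + (225) + (16) + (-40) + (-50) + (250) = 188.
Reducing mod 7: 188 ≡ 6 (mod 7).
Since F(a, b, c) ≡ 6 ≠ 0 (mod 7), P does NOT lie on the curve.


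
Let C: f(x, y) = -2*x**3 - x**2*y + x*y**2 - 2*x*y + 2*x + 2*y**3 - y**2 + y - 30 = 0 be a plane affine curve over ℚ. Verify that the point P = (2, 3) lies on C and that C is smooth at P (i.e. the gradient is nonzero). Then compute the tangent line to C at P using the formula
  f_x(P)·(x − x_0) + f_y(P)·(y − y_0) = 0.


Tangent line at P: -31*x + 53*y - 97 = 0.

Step 1: f(2, 3) = 0, so P lies on C.
Step 2: partial derivatives
  f_x(x, y) = -6*x**2 - 2*x*y + y**2 - 2*y + 2, f_y(x, y) = -x**2 + 2*x*y - 2*x + 6*y**2 - 2*y + 1.
  f_x(P) = -31, f_y(P) = 53 (gradient nonzero, so P is smooth).
Step 3: tangent line at P: -31·(x − 2) + 53·(y − 3) = 0.
Expanding: -31*x + 53*y - 97 = 0.


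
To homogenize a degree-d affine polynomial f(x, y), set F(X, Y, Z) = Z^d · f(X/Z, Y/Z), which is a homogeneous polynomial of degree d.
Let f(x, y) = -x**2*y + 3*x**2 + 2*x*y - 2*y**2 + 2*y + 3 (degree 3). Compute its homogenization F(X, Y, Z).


F(X, Y, Z) = -X**2*Y + 3*X**2*Z + 2*X*Y*Z - 2*Y**2*Z + 2*Y*Z**2 + 3*Z**3

deg(f) = 3.
Substitute x = X/Z, y = Y/Z into f, then multiply by Z^3.
  monomial -1·x^2·y^1 ↦ -1·X^2·Y^1·Z^0.
  monomial 3·x^2·y^0 ↦ 3·X^2·Y^0·Z^1.
  monomial 2·x^1·y^1 ↦ 2·X^1·Y^1·Z^1.
  monomial -2·x^0·y^2 ↦ -2·X^0·Y^2·Z^1.
  monomial 2·x^0·y^1 ↦ 2·X^0·Y^1·Z^2.
  monomial 3·x^0·y^0 ↦ 3·X^0·Y^0·Z^3.
Collecting: F(X, Y, Z) = -X**2*Y + 3*X**2*Z + 2*X*Y*Z - 2*Y**2*Z + 2*Y*Z**2 + 3*Z**3.


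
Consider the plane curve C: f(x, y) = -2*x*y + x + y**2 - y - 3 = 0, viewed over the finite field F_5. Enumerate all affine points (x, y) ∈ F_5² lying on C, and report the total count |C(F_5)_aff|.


Affine F_5-points: {(2, 1), (2, 4), (3, 0), (3, 2)}; count = 4.

For each of the 25 pairs (x, y) ∈ F_5², evaluate f(x, y) mod 5. Record the zeros.
  x = 0: [0↦2, 1↦2, 2↦4, 3↦3, 4↦4]  zeros at y ∈ ∅
  x = 1: [0↦3, 1↦1, 2↦1, 3↦3, 4↦2]  zeros at y ∈ ∅
  x = 2: [0↦4, 1↦0, 2↦3, 3↦3, 4↦0]  zeros at y ∈ {1, 4}
  x = 3: [0↦0, 1↦4, 2↦0, 3↦3, 4↦3]  zeros at y ∈ {0, 2}
  x = 4: [0↦1, 1↦3, 2↦2, 3↦3, 4↦1]  zeros at y ∈ ∅
Collecting zeros: affine points = {(2, 1), (2, 4), (3, 0), (3, 2)}.
Total count |C(F_5)_aff| = 4.


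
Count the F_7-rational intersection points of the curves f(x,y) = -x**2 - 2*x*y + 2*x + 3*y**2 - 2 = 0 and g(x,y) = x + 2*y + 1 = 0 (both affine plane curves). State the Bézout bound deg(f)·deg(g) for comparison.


Common zeros: ∅; count = 0; Bézout bound = 2.

deg(f) = 2, deg(g) = 1, so Bézout bound = 2.
Scan x ∈ F_7. For each x, list the y ∈ F_7 with f(x, y) ≡ 0 and those with g(x, y) ≡ 0 (mod 7); the common zeros in that column are the intersection.
  x = 0: f ≡ 0 at y ∈ ∅; g ≡ 0 at y ∈ {3}; common: ∅.
  x = 1: f ≡ 0 at y ∈ {1, 2}; g ≡ 0 at y ∈ {6}; common: ∅.
  x = 2: f ≡ 0 at y ∈ ∅; g ≡ 0 at y ∈ {2}; common: ∅.
  x = 3: f ≡ 0 at y ∈ ∅; g ≡ 0 at y ∈ {5}; common: ∅.
  x = 4: f ≡ 0 at y ∈ {2, 3}; g ≡ 0 at y ∈ {1}; common: ∅.
  x = 5: f ≡ 0 at y ∈ ∅; g ≡ 0 at y ∈ {4}; common: ∅.
  x = 6: f ≡ 0 at y ∈ {1, 3}; g ≡ 0 at y ∈ {0}; common: ∅.
Collecting: common zeros = ∅, so the count is 0.
Comparison with the Bézout bound: 0 ≤ 2 = deg(f)·deg(g), as expected for curves with no common component (the affine F_7-count falls short of the bound because intersections may lie at infinity, over extension fields, or carry multiplicity).


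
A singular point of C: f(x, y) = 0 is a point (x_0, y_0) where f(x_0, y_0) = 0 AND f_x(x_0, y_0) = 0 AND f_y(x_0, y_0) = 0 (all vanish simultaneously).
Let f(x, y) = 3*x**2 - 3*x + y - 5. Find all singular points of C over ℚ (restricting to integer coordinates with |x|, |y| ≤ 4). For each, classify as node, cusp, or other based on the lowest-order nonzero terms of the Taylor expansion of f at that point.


No singular points in the scanned grid; C is smooth there.

Compute partial derivatives:
  f_x = 6*x - 3.
  f_y = 1.
f_y = 1 is a nonzero constant, so f_y never vanishes: no point (x, y) can satisfy f = f_x = f_y = 0. In particular no (x, y) ∈ {−4, ..., 4}² is singular; the curve is smooth.


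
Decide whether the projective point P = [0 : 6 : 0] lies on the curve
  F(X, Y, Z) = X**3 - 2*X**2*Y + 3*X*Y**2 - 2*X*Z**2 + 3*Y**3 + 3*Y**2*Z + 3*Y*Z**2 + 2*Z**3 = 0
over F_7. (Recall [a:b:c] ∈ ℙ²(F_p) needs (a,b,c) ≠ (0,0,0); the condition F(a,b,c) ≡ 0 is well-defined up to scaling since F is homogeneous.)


F(0,6,0) ≡ 4 (mod 7); P is NOT on the curve.

Evaluate F(0, 6, 0) term-by-term (mod 7).
  X**3 ↦ 1·0·1·1 = 0
  -2*X**2*Y ↦ -2·0·6·1 = 0
  3*X*Y**2 ↦ 3·0·36·1 = 0
  -2*X*Z**2 ↦ -2·0·1·0 = 0
  3*Y**3 ↦ 3·1·216·1 = 648
  3*Y**2*Z ↦ 3·1·36·0 = 0
  3*Y*Z**2 ↦ 3·1·6·0 = 0
  2*Z**3 ↦ 2·1·1·0 = 0
Sum: F(0, 6, 0) = (0) + (0) + (0) + (0) + (648) + (0) + (0) + (0) = 648.
Reducing mod 7: 648 ≡ 4 (mod 7).
Since F(a, b, c) ≡ 4 ≠ 0 (mod 7), P does NOT lie on the curve.


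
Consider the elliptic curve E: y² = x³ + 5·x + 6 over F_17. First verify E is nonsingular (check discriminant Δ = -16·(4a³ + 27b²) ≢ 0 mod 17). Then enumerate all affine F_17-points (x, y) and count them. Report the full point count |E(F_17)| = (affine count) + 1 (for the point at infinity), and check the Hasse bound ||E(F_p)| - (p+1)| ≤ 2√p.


Affine points = {(9, 7), (9, 10), (10, 6), (10, 11), (11, 7), (11, 10), (12, 3), (12, 14), (14, 7), (14, 10), (16, 0)}; affine count = 11; |E(F_17)| = 12.

Discriminant check: Δ ∝ 4a³ + 27b² = 4·5³ + 27·6² = 4·125 + 27·36 ≡ 10 (mod 17). Nonzero ⇒ E is nonsingular.
For each x ∈ F_17, compute rhs = x³ + 5·x + 6 mod 17, then count y ∈ F_17 with y² ≡ rhs.
  x = 0: rhs = 6, matching y values: none (0 points).
  x = 1: rhs = 12, matching y values: none (0 points).
  x = 2: rhs = 7, matching y values: none (0 points).
  x = 3: rhs = 14, matching y values: none (0 points).
  x = 4: rhs = 5, matching y values: none (0 points).
  x = 5: rhs = 3, matching y values: none (0 points).
  x = 6: rhs = 14, matching y values: none (0 points).
  x = 7: rhs = 10, matching y values: none (0 points).
  x = 8: rhs = 14, matching y values: none (0 points).
  x = 9: rhs = 15, matching y values: 7, 10 (2 points).
  x = 10: rhs = 2, matching y values: 6, 11 (2 points).
  x = 11: rhs = 15, matching y values: 7, 10 (2 points).
  x = 12: rhs = 9, matching y values: 3, 14 (2 points).
  x = 13: rhs = 7, matching y values: none (0 points).
  x = 14: rhs = 15, matching y values: 7, 10 (2 points).
  x = 15: rhs = 5, matching y values: none (0 points).
  x = 16: rhs = 0, matching y values: 0 (1 points).
Total affine count: 11.
Full point count |E(F_17)| = 11 + 1 = 12.
Hasse bound: |12 − (17+1)| = |-6| = 6 ≤ 2√17 ≈ 8.2462 ✓.


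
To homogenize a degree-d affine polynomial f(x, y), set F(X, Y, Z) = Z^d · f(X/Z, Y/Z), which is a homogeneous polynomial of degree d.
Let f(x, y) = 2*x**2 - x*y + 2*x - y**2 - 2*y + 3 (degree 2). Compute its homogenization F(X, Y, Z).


F(X, Y, Z) = 2*X**2 - X*Y + 2*X*Z - Y**2 - 2*Y*Z + 3*Z**2

deg(f) = 2.
Substitute x = X/Z, y = Y/Z into f, then multiply by Z^2.
  monomial 2·x^2·y^0 ↦ 2·X^2·Y^0·Z^0.
  monomial -1·x^1·y^1 ↦ -1·X^1·Y^1·Z^0.
  monomial 2·x^1·y^0 ↦ 2·X^1·Y^0·Z^1.
  monomial -1·x^0·y^2 ↦ -1·X^0·Y^2·Z^0.
  monomial -2·x^0·y^1 ↦ -2·X^0·Y^1·Z^1.
  monomial 3·x^0·y^0 ↦ 3·X^0·Y^0·Z^2.
Collecting: F(X, Y, Z) = 2*X**2 - X*Y + 2*X*Z - Y**2 - 2*Y*Z + 3*Z**2.


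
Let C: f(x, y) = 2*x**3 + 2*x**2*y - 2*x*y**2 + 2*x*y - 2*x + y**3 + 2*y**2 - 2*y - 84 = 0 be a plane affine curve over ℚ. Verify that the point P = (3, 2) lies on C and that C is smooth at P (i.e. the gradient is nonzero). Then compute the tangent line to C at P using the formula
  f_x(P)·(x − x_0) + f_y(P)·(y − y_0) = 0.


Tangent line at P: 72*x + 18*y - 252 = 0.

Step 1: f(3, 2) = 0, so P lies on C.
Step 2: partial derivatives
  f_x(x, y) = 6*x**2 + 4*x*y - 2*y**2 + 2*y - 2, f_y(x, y) = 2*x**2 - 4*x*y + 2*x + 3*y**2 + 4*y - 2.
  f_x(P) = 72, f_y(P) = 18 (gradient nonzero, so P is smooth).
Step 3: tangent line at P: 72·(x − 3) + 18·(y − 2) = 0.
Expanding: 72*x + 18*y - 252 = 0.


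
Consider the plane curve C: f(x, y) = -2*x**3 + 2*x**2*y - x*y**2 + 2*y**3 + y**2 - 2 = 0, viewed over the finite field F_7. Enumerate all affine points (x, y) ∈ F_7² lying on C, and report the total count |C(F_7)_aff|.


Affine F_7-points: {(0, 5), (1, 1), (1, 3), (2, 4), (3, 0), (3, 4), (4, 3), (5, 0), (5, 3), (5, 6), (6, 0), (6, 2), (6, 4)}; count = 13.

For each of the 49 pairs (x, y) ∈ F_7², evaluate f(x, y) mod 7. Record the zeros.
  x = 0: [0↦5, 1↦1, 2↦4, 3↦5, 4↦2, 5↦0, 6↦4]  zeros at y ∈ {5}
  x = 1: [0↦3, 1↦0, 2↦2, 3↦0, 4↦6, 5↦4, 6↦6]  zeros at y ∈ {1, 3}
  x = 2: [0↦3, 1↦5, 2↦3, 3↦2, 4↦0, 5↦2, 6↦6]  zeros at y ∈ {4}
  x = 3: [0↦0, 1↦4, 2↦2, 3↦6, 4↦0, 5↦3, 6↦6]  zeros at y ∈ {0, 4}
  x = 4: [0↦3, 1↦6, 2↦1, 3↦0, 4↦1, 5↦2, 6↦1]  zeros at y ∈ {3}
  x = 5: [0↦0, 1↦6, 2↦2, 3↦0, 4↦5, 5↦1, 6↦0]  zeros at y ∈ {0, 3, 6}
  x = 6: [0↦0, 1↦6, 2↦0, 3↦1, 4↦0, 5↦2, 6↦5]  zeros at y ∈ {0, 2, 4}
Collecting zeros: affine points = {(0, 5), (1, 1), (1, 3), (2, 4), (3, 0), (3, 4), (4, 3), (5, 0), (5, 3), (5, 6), (6, 0), (6, 2), (6, 4)}.
Total count |C(F_7)_aff| = 13.
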